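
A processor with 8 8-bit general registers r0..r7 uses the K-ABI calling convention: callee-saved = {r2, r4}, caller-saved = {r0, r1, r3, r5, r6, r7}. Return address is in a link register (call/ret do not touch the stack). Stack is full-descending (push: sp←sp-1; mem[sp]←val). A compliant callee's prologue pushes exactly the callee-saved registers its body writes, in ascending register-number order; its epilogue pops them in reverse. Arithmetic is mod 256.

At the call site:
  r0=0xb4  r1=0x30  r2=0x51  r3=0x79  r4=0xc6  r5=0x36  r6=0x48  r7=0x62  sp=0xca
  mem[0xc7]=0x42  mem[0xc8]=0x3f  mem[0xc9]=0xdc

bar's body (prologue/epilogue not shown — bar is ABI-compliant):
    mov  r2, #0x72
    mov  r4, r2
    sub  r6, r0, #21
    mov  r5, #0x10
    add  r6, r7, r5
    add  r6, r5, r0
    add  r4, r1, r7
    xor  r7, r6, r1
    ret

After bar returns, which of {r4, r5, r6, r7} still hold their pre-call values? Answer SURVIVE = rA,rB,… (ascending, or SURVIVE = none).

SURVIVE = r4

prologue: push r2 → mem[0xc9]=0x51, sp=0xc9
prologue: push r4 → mem[0xc8]=0xc6, sp=0xc8
body[0] mov  r2, #0x72 → r2=0x72
body[1] mov  r4, r2 → r4=0x72
body[2] sub  r6, r0, #21 → r6=0x9f
body[3] mov  r5, #0x10 → r5=0x10
body[4] add  r6, r7, r5 → r6=0x72
body[5] add  r6, r5, r0 → r6=0xc4
body[6] add  r4, r1, r7 → r4=0x92
body[7] xor  r7, r6, r1 → r7=0xf4
epilogue: pop r4=0xc6, sp=0xc9
epilogue: pop r2=0x51, sp=0xca
r4: callee-saved, written=True
r5: caller-saved, written=True
r6: caller-saved, written=True
r7: caller-saved, written=True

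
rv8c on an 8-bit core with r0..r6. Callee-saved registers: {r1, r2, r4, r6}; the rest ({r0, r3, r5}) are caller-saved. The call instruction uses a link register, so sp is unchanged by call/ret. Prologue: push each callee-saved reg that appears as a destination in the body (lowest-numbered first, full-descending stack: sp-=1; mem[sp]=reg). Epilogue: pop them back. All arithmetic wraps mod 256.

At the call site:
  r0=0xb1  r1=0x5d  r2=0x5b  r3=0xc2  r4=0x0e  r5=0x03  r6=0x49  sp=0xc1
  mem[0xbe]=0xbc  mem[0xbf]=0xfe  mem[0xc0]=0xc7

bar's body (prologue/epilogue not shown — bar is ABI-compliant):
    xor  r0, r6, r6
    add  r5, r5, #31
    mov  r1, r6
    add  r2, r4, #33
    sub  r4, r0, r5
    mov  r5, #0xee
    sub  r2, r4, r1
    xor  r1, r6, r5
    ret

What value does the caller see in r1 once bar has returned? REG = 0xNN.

REG = 0x5d

prologue: push r1 → mem[0xc0]=0x5d, sp=0xc0
prologue: push r2 → mem[0xbf]=0x5b, sp=0xbf
prologue: push r4 → mem[0xbe]=0x0e, sp=0xbe
body[0] xor  r0, r6, r6 → r0=0x00
body[1] add  r5, r5, #31 → r5=0x22
body[2] mov  r1, r6 → r1=0x49
body[3] add  r2, r4, #33 → r2=0x2f
body[4] sub  r4, r0, r5 → r4=0xde
body[5] mov  r5, #0xee → r5=0xee
body[6] sub  r2, r4, r1 → r2=0x95
body[7] xor  r1, r6, r5 → r1=0xa7
epilogue: pop r4=0x0e, sp=0xbf
epilogue: pop r2=0x5b, sp=0xc0
epilogue: pop r1=0x5d, sp=0xc1
r1 is callee-saved → restored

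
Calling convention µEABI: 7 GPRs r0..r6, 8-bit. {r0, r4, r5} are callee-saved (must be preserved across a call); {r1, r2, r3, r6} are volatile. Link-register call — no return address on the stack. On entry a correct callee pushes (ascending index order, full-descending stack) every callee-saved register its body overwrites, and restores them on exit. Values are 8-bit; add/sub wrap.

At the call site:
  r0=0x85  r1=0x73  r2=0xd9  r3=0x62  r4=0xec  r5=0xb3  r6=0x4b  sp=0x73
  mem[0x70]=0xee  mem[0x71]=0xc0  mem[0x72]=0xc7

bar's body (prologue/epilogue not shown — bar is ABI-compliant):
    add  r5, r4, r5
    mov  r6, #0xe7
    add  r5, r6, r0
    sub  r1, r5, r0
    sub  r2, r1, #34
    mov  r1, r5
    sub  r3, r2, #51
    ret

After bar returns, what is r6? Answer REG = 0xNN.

REG = 0xe7

prologue: push r5 → mem[0x72]=0xb3, sp=0x72
body[0] add  r5, r4, r5 → r5=0x9f
body[1] mov  r6, #0xe7 → r6=0xe7
body[2] add  r5, r6, r0 → r5=0x6c
body[3] sub  r1, r5, r0 → r1=0xe7
body[4] sub  r2, r1, #34 → r2=0xc5
body[5] mov  r1, r5 → r1=0x6c
body[6] sub  r3, r2, #51 → r3=0x92
epilogue: pop r5=0xb3, sp=0x73
r6 is caller-saved → body value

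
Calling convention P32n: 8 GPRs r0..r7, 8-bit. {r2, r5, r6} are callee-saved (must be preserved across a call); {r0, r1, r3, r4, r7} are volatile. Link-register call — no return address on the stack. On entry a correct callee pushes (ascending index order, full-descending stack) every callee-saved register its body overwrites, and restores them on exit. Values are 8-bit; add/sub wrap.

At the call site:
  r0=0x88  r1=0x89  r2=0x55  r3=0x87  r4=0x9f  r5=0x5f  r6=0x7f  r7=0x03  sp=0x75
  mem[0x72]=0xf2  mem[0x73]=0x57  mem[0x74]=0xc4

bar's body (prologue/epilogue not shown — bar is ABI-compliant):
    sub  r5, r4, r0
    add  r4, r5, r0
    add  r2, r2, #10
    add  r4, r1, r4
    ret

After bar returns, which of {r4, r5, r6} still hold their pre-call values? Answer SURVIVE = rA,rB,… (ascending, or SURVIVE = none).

SURVIVE = r5,r6

prologue: push r2 → mem[0x74]=0x55, sp=0x74
prologue: push r5 → mem[0x73]=0x5f, sp=0x73
body[0] sub  r5, r4, r0 → r5=0x17
body[1] add  r4, r5, r0 → r4=0x9f
body[2] add  r2, r2, #10 → r2=0x5f
body[3] add  r4, r1, r4 → r4=0x28
epilogue: pop r5=0x5f, sp=0x74
epilogue: pop r2=0x55, sp=0x75
r4: caller-saved, written=True
r5: callee-saved, written=True
r6: callee-saved, written=False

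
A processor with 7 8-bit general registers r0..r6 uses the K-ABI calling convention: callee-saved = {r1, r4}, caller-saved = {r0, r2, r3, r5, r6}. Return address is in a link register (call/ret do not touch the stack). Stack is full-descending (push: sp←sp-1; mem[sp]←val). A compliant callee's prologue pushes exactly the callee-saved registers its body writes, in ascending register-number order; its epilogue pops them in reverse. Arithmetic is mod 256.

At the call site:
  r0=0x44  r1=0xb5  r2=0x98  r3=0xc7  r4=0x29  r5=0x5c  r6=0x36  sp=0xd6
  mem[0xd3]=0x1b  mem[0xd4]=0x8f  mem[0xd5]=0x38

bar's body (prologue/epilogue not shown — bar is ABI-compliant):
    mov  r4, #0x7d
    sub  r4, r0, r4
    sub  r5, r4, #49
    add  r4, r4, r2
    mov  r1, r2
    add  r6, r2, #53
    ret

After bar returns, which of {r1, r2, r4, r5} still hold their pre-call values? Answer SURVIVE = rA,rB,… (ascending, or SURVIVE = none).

SURVIVE = r1,r2,r4

prologue: push r1 → mem[0xd5]=0xb5, sp=0xd5
prologue: push r4 → mem[0xd4]=0x29, sp=0xd4
body[0] mov  r4, #0x7d → r4=0x7d
body[1] sub  r4, r0, r4 → r4=0xc7
body[2] sub  r5, r4, #49 → r5=0x96
body[3] add  r4, r4, r2 → r4=0x5f
body[4] mov  r1, r2 → r1=0x98
body[5] add  r6, r2, #53 → r6=0xcd
epilogue: pop r4=0x29, sp=0xd5
epilogue: pop r1=0xb5, sp=0xd6
r1: callee-saved, written=True
r2: caller-saved, written=False
r4: callee-saved, written=True
r5: caller-saved, written=True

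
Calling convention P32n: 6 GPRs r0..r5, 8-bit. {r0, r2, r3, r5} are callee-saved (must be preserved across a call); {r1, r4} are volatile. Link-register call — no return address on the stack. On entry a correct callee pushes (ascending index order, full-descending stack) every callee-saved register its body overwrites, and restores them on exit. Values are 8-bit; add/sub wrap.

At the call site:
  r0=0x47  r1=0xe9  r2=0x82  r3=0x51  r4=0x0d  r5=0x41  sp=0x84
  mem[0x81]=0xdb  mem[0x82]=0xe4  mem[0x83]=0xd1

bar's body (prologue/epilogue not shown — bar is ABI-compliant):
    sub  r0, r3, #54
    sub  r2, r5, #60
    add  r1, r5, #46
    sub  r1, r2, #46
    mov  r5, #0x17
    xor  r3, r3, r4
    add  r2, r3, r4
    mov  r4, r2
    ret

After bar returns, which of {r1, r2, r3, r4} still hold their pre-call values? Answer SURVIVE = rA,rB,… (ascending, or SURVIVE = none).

SURVIVE = r2,r3

prologue: push r0 → mem[0x83]=0x47, sp=0x83
prologue: push r2 → mem[0x82]=0x82, sp=0x82
prologue: push r3 → mem[0x81]=0x51, sp=0x81
prologue: push r5 → mem[0x80]=0x41, sp=0x80
body[0] sub  r0, r3, #54 → r0=0x1b
body[1] sub  r2, r5, #60 → r2=0x05
body[2] add  r1, r5, #46 → r1=0x6f
body[3] sub  r1, r2, #46 → r1=0xd7
body[4] mov  r5, #0x17 → r5=0x17
body[5] xor  r3, r3, r4 → r3=0x5c
body[6] add  r2, r3, r4 → r2=0x69
body[7] mov  r4, r2 → r4=0x69
epilogue: pop r5=0x41, sp=0x81
epilogue: pop r3=0x51, sp=0x82
epilogue: pop r2=0x82, sp=0x83
epilogue: pop r0=0x47, sp=0x84
r1: caller-saved, written=True
r2: callee-saved, written=True
r3: callee-saved, written=True
r4: caller-saved, written=True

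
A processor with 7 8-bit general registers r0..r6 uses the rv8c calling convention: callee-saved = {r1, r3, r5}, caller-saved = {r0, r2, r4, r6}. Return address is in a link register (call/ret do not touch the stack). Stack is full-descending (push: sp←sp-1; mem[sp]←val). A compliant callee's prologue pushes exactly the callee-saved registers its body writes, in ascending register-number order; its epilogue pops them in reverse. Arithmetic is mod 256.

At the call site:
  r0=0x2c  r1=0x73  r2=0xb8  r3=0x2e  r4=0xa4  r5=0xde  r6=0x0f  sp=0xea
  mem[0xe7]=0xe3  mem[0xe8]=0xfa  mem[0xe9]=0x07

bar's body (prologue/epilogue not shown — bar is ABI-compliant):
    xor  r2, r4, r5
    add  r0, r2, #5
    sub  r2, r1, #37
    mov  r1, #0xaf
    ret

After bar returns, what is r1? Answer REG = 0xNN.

REG = 0x73

prologue: push r1 → mem[0xe9]=0x73, sp=0xe9
body[0] xor  r2, r4, r5 → r2=0x7a
body[1] add  r0, r2, #5 → r0=0x7f
body[2] sub  r2, r1, #37 → r2=0x4e
body[3] mov  r1, #0xaf → r1=0xaf
epilogue: pop r1=0x73, sp=0xea
r1 is callee-saved → restored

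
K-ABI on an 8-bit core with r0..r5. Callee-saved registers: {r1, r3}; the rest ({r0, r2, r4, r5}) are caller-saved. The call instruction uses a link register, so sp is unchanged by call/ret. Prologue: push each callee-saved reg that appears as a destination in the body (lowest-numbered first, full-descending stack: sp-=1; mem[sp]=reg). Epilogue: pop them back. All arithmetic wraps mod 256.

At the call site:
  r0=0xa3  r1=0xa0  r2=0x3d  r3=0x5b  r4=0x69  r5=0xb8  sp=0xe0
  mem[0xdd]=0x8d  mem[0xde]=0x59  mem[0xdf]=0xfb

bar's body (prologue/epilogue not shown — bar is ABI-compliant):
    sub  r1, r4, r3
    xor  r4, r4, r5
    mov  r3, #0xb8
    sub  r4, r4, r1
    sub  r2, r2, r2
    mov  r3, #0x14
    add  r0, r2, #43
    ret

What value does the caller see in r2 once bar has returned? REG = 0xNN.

prologue: push r1 → mem[0xdf]=0xa0, sp=0xdf
prologue: push r3 → mem[0xde]=0x5b, sp=0xde
body[0] sub  r1, r4, r3 → r1=0x0e
body[1] xor  r4, r4, r5 → r4=0xd1
body[2] mov  r3, #0xb8 → r3=0xb8
body[3] sub  r4, r4, r1 → r4=0xc3
body[4] sub  r2, r2, r2 → r2=0x00
body[5] mov  r3, #0x14 → r3=0x14
body[6] add  r0, r2, #43 → r0=0x2b
epilogue: pop r3=0x5b, sp=0xdf
epilogue: pop r1=0xa0, sp=0xe0
r2 is caller-saved → body value

REG = 0x00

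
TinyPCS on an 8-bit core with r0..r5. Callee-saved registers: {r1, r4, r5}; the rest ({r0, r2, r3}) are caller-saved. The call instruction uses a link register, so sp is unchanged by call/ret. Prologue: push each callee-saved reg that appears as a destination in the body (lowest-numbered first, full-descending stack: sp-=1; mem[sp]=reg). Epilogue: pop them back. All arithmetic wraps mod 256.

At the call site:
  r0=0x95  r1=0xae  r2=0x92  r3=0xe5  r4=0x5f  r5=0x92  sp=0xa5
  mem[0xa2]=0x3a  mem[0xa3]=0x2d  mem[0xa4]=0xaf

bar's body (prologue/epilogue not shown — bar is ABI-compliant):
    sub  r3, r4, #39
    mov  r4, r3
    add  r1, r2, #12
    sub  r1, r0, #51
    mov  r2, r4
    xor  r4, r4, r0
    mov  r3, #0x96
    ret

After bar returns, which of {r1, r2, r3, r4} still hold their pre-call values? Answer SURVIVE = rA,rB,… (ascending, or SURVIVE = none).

prologue: push r1 → mem[0xa4]=0xae, sp=0xa4
prologue: push r4 → mem[0xa3]=0x5f, sp=0xa3
body[0] sub  r3, r4, #39 → r3=0x38
body[1] mov  r4, r3 → r4=0x38
body[2] add  r1, r2, #12 → r1=0x9e
body[3] sub  r1, r0, #51 → r1=0x62
body[4] mov  r2, r4 → r2=0x38
body[5] xor  r4, r4, r0 → r4=0xad
body[6] mov  r3, #0x96 → r3=0x96
epilogue: pop r4=0x5f, sp=0xa4
epilogue: pop r1=0xae, sp=0xa5
r1: callee-saved, written=True
r2: caller-saved, written=True
r3: caller-saved, written=True
r4: callee-saved, written=True

SURVIVE = r1,r4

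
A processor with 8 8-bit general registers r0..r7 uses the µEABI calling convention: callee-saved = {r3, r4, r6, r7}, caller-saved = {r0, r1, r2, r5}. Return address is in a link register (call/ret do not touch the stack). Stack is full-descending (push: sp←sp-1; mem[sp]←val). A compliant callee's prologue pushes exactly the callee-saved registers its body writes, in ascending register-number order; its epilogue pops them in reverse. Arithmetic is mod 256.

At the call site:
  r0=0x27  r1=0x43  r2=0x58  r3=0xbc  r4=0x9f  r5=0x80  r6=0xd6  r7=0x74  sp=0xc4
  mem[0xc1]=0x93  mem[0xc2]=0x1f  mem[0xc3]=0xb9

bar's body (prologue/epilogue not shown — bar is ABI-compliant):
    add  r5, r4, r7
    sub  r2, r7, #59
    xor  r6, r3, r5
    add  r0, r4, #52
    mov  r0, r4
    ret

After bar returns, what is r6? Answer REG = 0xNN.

prologue: push r6 -> mem[0xc3]=0xd6, sp=0xc3
body[0] add  r5, r4, r7 -> r5=0x13
body[1] sub  r2, r7, #59 -> r2=0x39
body[2] xor  r6, r3, r5 -> r6=0xaf
body[3] add  r0, r4, #52 -> r0=0xd3
body[4] mov  r0, r4 -> r0=0x9f
epilogue: pop r6=0xd6, sp=0xc4
r6 is callee-saved -> restored

REG = 0xd6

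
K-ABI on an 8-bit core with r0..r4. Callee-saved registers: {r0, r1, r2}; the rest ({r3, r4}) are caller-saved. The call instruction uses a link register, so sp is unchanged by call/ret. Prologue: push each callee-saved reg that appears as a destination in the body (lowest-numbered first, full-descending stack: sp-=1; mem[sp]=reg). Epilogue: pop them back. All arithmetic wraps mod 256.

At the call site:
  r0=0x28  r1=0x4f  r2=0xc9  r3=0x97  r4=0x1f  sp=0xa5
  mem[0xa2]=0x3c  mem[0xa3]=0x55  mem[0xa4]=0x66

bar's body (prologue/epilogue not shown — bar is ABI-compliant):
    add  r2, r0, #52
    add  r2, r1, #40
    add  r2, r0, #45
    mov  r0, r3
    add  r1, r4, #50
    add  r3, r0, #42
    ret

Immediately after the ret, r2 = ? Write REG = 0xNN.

REG = 0xc9

prologue: push r0 -> mem[0xa4]=0x28, sp=0xa4
prologue: push r1 -> mem[0xa3]=0x4f, sp=0xa3
prologue: push r2 -> mem[0xa2]=0xc9, sp=0xa2
body[0] add  r2, r0, #52 -> r2=0x5c
body[1] add  r2, r1, #40 -> r2=0x77
body[2] add  r2, r0, #45 -> r2=0x55
body[3] mov  r0, r3 -> r0=0x97
body[4] add  r1, r4, #50 -> r1=0x51
body[5] add  r3, r0, #42 -> r3=0xc1
epilogue: pop r2=0xc9, sp=0xa3
epilogue: pop r1=0x4f, sp=0xa4
epilogue: pop r0=0x28, sp=0xa5
r2 is callee-saved -> restored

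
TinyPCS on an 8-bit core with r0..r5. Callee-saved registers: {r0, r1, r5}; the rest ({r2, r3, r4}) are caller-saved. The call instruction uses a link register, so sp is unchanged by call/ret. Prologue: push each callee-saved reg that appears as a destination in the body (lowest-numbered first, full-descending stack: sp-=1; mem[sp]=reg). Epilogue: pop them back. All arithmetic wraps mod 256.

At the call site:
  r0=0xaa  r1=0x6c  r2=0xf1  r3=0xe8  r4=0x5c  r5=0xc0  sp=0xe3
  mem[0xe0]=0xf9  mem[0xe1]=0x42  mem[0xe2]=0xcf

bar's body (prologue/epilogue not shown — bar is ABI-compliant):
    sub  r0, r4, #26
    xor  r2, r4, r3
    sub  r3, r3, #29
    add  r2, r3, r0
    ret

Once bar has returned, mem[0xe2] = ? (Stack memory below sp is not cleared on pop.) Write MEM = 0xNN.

prologue: push r0 -> mem[0xe2]=0xaa, sp=0xe2
body[0] sub  r0, r4, #26 -> r0=0x42
body[1] xor  r2, r4, r3 -> r2=0xb4
body[2] sub  r3, r3, #29 -> r3=0xcb
body[3] add  r2, r3, r0 -> r2=0x0d
epilogue: pop r0=0xaa, sp=0xe3
prologue pushed ['r0'] at ['0xe2']

MEM = 0xaa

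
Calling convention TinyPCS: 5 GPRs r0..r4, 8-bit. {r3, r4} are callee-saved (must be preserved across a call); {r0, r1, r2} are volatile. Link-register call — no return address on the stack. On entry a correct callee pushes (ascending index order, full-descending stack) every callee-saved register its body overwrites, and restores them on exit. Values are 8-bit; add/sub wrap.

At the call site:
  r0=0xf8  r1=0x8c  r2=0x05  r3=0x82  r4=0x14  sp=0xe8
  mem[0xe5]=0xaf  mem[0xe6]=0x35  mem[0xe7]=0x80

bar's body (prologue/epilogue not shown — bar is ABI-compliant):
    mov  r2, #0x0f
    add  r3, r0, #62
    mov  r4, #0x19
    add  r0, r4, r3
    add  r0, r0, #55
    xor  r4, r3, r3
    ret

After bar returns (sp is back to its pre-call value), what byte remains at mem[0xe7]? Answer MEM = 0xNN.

MEM = 0x82

prologue: push r3 -> mem[0xe7]=0x82, sp=0xe7
prologue: push r4 -> mem[0xe6]=0x14, sp=0xe6
body[0] mov  r2, #0x0f -> r2=0x0f
body[1] add  r3, r0, #62 -> r3=0x36
body[2] mov  r4, #0x19 -> r4=0x19
body[3] add  r0, r4, r3 -> r0=0x4f
body[4] add  r0, r0, #55 -> r0=0x86
body[5] xor  r4, r3, r3 -> r4=0x00
epilogue: pop r4=0x14, sp=0xe7
epilogue: pop r3=0x82, sp=0xe8
prologue pushed ['r3', 'r4'] at ['0xe7', '0xe6']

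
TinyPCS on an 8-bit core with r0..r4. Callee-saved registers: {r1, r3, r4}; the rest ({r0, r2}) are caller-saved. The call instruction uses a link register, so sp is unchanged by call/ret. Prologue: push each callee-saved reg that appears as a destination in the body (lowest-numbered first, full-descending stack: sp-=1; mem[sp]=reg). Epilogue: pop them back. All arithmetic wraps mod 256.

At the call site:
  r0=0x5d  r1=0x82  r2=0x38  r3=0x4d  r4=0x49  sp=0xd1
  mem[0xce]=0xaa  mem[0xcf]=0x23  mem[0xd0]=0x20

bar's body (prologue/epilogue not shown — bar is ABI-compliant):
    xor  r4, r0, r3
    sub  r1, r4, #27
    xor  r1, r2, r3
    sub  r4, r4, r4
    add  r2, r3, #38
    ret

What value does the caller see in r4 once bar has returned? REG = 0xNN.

REG = 0x49

prologue: push r1 -> mem[0xd0]=0x82, sp=0xd0
prologue: push r4 -> mem[0xcf]=0x49, sp=0xcf
body[0] xor  r4, r0, r3 -> r4=0x10
body[1] sub  r1, r4, #27 -> r1=0xf5
body[2] xor  r1, r2, r3 -> r1=0x75
body[3] sub  r4, r4, r4 -> r4=0x00
body[4] add  r2, r3, #38 -> r2=0x73
epilogue: pop r4=0x49, sp=0xd0
epilogue: pop r1=0x82, sp=0xd1
r4 is callee-saved -> restored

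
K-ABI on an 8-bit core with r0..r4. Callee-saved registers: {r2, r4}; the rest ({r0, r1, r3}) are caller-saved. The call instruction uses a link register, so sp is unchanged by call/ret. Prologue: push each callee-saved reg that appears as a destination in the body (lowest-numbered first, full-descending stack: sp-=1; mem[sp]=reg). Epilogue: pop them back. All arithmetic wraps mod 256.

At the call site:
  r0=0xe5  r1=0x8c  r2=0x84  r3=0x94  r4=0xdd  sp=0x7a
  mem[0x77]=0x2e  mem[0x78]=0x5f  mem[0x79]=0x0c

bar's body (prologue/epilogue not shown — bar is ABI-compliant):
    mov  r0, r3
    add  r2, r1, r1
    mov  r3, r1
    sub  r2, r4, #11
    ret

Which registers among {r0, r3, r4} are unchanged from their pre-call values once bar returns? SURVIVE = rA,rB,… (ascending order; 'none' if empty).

SURVIVE = r4

prologue: push r2 -> mem[0x79]=0x84, sp=0x79
body[0] mov  r0, r3 -> r0=0x94
body[1] add  r2, r1, r1 -> r2=0x18
body[2] mov  r3, r1 -> r3=0x8c
body[3] sub  r2, r4, #11 -> r2=0xd2
epilogue: pop r2=0x84, sp=0x7a
r0: caller-saved, written=True
r3: caller-saved, written=True
r4: callee-saved, written=False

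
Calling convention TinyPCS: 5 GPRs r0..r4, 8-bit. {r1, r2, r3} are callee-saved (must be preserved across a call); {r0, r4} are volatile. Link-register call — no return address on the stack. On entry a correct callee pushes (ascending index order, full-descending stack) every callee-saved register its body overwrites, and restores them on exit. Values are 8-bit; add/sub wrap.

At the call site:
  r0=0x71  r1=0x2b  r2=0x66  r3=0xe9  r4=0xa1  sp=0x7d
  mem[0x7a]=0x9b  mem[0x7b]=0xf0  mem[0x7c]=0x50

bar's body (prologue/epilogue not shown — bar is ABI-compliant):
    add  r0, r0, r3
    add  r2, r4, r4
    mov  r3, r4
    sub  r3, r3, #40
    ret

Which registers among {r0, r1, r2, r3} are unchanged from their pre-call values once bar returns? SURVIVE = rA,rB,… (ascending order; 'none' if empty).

prologue: push r2 → mem[0x7c]=0x66, sp=0x7c
prologue: push r3 → mem[0x7b]=0xe9, sp=0x7b
body[0] add  r0, r0, r3 → r0=0x5a
body[1] add  r2, r4, r4 → r2=0x42
body[2] mov  r3, r4 → r3=0xa1
body[3] sub  r3, r3, #40 → r3=0x79
epilogue: pop r3=0xe9, sp=0x7c
epilogue: pop r2=0x66, sp=0x7d
r0: caller-saved, written=True
r1: callee-saved, written=False
r2: callee-saved, written=True
r3: callee-saved, written=True

SURVIVE = r1,r2,r3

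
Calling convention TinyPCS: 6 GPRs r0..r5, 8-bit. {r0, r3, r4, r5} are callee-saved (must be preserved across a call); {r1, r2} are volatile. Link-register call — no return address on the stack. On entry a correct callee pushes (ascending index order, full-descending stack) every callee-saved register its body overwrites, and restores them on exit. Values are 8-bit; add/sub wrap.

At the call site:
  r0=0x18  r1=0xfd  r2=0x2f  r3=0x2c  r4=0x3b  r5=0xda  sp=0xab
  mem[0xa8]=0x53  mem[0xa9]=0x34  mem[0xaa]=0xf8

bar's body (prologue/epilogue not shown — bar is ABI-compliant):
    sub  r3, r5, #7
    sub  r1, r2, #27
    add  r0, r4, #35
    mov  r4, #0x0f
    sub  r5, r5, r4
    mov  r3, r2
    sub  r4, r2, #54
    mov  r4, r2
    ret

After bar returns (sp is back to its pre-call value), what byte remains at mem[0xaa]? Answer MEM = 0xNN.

MEM = 0x18

prologue: push r0 -> mem[0xaa]=0x18, sp=0xaa
prologue: push r3 -> mem[0xa9]=0x2c, sp=0xa9
prologue: push r4 -> mem[0xa8]=0x3b, sp=0xa8
prologue: push r5 -> mem[0xa7]=0xda, sp=0xa7
body[0] sub  r3, r5, #7 -> r3=0xd3
body[1] sub  r1, r2, #27 -> r1=0x14
body[2] add  r0, r4, #35 -> r0=0x5e
body[3] mov  r4, #0x0f -> r4=0x0f
body[4] sub  r5, r5, r4 -> r5=0xcb
body[5] mov  r3, r2 -> r3=0x2f
body[6] sub  r4, r2, #54 -> r4=0xf9
body[7] mov  r4, r2 -> r4=0x2f
epilogue: pop r5=0xda, sp=0xa8
epilogue: pop r4=0x3b, sp=0xa9
epilogue: pop r3=0x2c, sp=0xaa
epilogue: pop r0=0x18, sp=0xab
prologue pushed ['r0', 'r3', 'r4', 'r5'] at ['0xaa', '0xa9', '0xa8', '0xa7']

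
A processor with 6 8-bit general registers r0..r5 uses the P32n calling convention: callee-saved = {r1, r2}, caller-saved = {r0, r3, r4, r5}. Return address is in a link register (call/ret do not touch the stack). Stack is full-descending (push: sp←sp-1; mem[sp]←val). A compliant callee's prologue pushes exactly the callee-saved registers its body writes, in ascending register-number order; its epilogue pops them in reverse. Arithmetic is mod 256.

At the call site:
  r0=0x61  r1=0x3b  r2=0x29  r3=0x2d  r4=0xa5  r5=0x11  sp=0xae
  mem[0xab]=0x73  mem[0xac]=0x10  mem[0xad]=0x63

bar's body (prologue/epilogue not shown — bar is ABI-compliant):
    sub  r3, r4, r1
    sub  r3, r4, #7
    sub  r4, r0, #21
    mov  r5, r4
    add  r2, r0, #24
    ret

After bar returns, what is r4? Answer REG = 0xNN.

prologue: push r2 → mem[0xad]=0x29, sp=0xad
body[0] sub  r3, r4, r1 → r3=0x6a
body[1] sub  r3, r4, #7 → r3=0x9e
body[2] sub  r4, r0, #21 → r4=0x4c
body[3] mov  r5, r4 → r5=0x4c
body[4] add  r2, r0, #24 → r2=0x79
epilogue: pop r2=0x29, sp=0xae
r4 is caller-saved → body value

REG = 0x4c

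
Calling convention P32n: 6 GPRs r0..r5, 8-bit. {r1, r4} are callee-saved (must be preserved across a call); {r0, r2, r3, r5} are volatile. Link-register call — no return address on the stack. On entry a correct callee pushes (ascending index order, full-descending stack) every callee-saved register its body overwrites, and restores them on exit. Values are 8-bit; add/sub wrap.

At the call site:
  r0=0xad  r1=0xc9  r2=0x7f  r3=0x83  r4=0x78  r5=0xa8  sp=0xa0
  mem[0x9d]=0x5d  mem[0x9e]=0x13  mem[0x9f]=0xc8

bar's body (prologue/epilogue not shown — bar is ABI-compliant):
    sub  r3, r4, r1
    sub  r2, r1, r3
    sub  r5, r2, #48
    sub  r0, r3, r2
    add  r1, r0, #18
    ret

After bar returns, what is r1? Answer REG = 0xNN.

REG = 0xc9

prologue: push r1 -> mem[0x9f]=0xc9, sp=0x9f
body[0] sub  r3, r4, r1 -> r3=0xaf
body[1] sub  r2, r1, r3 -> r2=0x1a
body[2] sub  r5, r2, #48 -> r5=0xea
body[3] sub  r0, r3, r2 -> r0=0x95
body[4] add  r1, r0, #18 -> r1=0xa7
epilogue: pop r1=0xc9, sp=0xa0
r1 is callee-saved -> restored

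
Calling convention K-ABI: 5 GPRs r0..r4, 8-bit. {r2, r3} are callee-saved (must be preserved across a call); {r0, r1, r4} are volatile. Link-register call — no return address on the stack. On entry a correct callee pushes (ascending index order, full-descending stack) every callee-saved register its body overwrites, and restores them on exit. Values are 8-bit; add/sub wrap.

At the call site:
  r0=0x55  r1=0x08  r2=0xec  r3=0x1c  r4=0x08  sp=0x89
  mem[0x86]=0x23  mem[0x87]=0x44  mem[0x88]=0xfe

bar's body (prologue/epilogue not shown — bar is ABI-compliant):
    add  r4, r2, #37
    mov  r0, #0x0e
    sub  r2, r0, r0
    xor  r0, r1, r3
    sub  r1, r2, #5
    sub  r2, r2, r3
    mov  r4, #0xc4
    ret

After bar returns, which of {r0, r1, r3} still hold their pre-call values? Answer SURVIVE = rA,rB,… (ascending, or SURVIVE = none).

SURVIVE = r3

prologue: push r2 -> mem[0x88]=0xec, sp=0x88
body[0] add  r4, r2, #37 -> r4=0x11
body[1] mov  r0, #0x0e -> r0=0x0e
body[2] sub  r2, r0, r0 -> r2=0x00
body[3] xor  r0, r1, r3 -> r0=0x14
body[4] sub  r1, r2, #5 -> r1=0xfb
body[5] sub  r2, r2, r3 -> r2=0xe4
body[6] mov  r4, #0xc4 -> r4=0xc4
epilogue: pop r2=0xec, sp=0x89
r0: caller-saved, written=True
r1: caller-saved, written=True
r3: callee-saved, written=False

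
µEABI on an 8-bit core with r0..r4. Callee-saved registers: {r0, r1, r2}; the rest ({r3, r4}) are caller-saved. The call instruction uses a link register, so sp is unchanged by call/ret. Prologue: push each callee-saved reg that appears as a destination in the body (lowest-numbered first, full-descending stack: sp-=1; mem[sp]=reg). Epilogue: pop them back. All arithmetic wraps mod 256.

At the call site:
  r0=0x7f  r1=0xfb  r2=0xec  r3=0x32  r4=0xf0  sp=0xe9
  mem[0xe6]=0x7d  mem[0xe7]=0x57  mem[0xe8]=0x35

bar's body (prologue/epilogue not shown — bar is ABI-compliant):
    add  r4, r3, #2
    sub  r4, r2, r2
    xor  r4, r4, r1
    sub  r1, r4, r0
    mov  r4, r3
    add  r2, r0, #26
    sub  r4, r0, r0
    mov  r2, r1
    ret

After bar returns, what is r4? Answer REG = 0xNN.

REG = 0x00

prologue: push r1 → mem[0xe8]=0xfb, sp=0xe8
prologue: push r2 → mem[0xe7]=0xec, sp=0xe7
body[0] add  r4, r3, #2 → r4=0x34
body[1] sub  r4, r2, r2 → r4=0x00
body[2] xor  r4, r4, r1 → r4=0xfb
body[3] sub  r1, r4, r0 → r1=0x7c
body[4] mov  r4, r3 → r4=0x32
body[5] add  r2, r0, #26 → r2=0x99
body[6] sub  r4, r0, r0 → r4=0x00
body[7] mov  r2, r1 → r2=0x7c
epilogue: pop r2=0xec, sp=0xe8
epilogue: pop r1=0xfb, sp=0xe9
r4 is caller-saved → body value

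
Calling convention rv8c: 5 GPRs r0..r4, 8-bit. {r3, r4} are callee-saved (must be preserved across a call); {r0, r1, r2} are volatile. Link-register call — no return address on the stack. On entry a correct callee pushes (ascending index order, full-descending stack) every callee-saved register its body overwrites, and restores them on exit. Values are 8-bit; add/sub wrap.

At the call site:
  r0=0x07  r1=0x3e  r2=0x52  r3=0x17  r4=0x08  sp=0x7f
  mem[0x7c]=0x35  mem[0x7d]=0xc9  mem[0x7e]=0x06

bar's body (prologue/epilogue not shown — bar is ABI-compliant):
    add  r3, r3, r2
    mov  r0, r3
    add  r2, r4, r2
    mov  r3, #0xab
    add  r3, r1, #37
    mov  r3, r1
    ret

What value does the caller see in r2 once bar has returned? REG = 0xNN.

REG = 0x5a

prologue: push r3 -> mem[0x7e]=0x17, sp=0x7e
body[0] add  r3, r3, r2 -> r3=0x69
body[1] mov  r0, r3 -> r0=0x69
body[2] add  r2, r4, r2 -> r2=0x5a
body[3] mov  r3, #0xab -> r3=0xab
body[4] add  r3, r1, #37 -> r3=0x63
body[5] mov  r3, r1 -> r3=0x3e
epilogue: pop r3=0x17, sp=0x7f
r2 is caller-saved -> body value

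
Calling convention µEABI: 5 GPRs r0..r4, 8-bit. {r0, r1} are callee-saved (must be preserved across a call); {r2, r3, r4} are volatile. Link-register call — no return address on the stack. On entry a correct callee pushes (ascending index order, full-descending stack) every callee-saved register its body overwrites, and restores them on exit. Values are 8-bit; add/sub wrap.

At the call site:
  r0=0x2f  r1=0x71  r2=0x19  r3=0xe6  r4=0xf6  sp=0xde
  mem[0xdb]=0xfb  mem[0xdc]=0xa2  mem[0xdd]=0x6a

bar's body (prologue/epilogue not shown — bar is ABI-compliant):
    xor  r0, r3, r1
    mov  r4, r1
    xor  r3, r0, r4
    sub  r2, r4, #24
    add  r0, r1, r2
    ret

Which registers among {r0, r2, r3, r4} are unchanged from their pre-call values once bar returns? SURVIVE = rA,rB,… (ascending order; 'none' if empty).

prologue: push r0 → mem[0xdd]=0x2f, sp=0xdd
body[0] xor  r0, r3, r1 → r0=0x97
body[1] mov  r4, r1 → r4=0x71
body[2] xor  r3, r0, r4 → r3=0xe6
body[3] sub  r2, r4, #24 → r2=0x59
body[4] add  r0, r1, r2 → r0=0xca
epilogue: pop r0=0x2f, sp=0xde
r0: callee-saved, written=True
r2: caller-saved, written=True
r3: caller-saved, written=True
r4: caller-saved, written=True

SURVIVE = r0,r3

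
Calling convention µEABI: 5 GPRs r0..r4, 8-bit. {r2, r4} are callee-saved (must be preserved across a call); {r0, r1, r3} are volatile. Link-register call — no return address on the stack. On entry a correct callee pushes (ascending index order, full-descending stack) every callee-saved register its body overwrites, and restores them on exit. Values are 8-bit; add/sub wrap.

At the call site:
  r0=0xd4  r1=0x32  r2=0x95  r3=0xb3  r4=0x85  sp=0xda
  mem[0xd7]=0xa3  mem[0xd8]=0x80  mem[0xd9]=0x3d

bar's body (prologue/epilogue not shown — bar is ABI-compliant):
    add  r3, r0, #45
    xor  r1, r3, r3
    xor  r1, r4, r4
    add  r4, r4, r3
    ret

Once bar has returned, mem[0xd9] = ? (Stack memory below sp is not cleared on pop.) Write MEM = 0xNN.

prologue: push r4 → mem[0xd9]=0x85, sp=0xd9
body[0] add  r3, r0, #45 → r3=0x01
body[1] xor  r1, r3, r3 → r1=0x00
body[2] xor  r1, r4, r4 → r1=0x00
body[3] add  r4, r4, r3 → r4=0x86
epilogue: pop r4=0x85, sp=0xda
prologue pushed ['r4'] at ['0xd9']

MEM = 0x85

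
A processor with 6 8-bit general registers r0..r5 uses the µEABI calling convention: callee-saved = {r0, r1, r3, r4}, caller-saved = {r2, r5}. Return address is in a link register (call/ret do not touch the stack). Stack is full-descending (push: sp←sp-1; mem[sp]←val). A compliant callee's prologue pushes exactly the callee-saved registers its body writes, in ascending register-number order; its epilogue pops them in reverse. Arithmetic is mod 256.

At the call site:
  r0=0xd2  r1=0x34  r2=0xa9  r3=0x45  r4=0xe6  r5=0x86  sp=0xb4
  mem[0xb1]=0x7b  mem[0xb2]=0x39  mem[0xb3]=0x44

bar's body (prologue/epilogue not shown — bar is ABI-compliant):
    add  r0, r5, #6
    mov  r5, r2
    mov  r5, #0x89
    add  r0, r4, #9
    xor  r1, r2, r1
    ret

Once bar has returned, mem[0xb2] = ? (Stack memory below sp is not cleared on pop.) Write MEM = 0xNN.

MEM = 0x34

prologue: push r0 → mem[0xb3]=0xd2, sp=0xb3
prologue: push r1 → mem[0xb2]=0x34, sp=0xb2
body[0] add  r0, r5, #6 → r0=0x8c
body[1] mov  r5, r2 → r5=0xa9
body[2] mov  r5, #0x89 → r5=0x89
body[3] add  r0, r4, #9 → r0=0xef
body[4] xor  r1, r2, r1 → r1=0x9d
epilogue: pop r1=0x34, sp=0xb3
epilogue: pop r0=0xd2, sp=0xb4
prologue pushed ['r0', 'r1'] at ['0xb3', '0xb2']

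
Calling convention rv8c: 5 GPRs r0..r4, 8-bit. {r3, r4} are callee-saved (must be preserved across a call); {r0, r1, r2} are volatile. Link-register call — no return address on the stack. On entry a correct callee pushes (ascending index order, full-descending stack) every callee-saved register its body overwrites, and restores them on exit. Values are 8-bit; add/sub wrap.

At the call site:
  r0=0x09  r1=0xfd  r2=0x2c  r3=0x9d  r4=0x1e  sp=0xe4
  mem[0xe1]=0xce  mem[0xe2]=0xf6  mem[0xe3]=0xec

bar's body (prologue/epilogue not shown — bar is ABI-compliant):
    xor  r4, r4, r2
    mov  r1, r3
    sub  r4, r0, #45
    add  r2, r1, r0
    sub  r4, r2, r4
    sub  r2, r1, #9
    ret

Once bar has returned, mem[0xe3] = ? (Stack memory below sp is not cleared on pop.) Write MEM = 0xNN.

MEM = 0x1e

prologue: push r4 -> mem[0xe3]=0x1e, sp=0xe3
body[0] xor  r4, r4, r2 -> r4=0x32
body[1] mov  r1, r3 -> r1=0x9d
body[2] sub  r4, r0, #45 -> r4=0xdc
body[3] add  r2, r1, r0 -> r2=0xa6
body[4] sub  r4, r2, r4 -> r4=0xca
body[5] sub  r2, r1, #9 -> r2=0x94
epilogue: pop r4=0x1e, sp=0xe4
prologue pushed ['r4'] at ['0xe3']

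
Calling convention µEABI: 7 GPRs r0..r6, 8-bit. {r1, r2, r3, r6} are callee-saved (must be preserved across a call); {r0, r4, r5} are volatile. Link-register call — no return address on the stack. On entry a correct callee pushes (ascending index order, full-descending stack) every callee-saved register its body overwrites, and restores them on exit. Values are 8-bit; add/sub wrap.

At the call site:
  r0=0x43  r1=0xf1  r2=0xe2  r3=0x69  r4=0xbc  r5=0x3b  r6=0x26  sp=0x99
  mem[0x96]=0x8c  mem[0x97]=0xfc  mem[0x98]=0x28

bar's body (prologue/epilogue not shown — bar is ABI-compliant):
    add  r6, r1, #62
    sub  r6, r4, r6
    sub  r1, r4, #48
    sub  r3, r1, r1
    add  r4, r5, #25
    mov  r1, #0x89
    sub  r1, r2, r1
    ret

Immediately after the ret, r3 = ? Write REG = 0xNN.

REG = 0x69

prologue: push r1 -> mem[0x98]=0xf1, sp=0x98
prologue: push r3 -> mem[0x97]=0x69, sp=0x97
prologue: push r6 -> mem[0x96]=0x26, sp=0x96
body[0] add  r6, r1, #62 -> r6=0x2f
body[1] sub  r6, r4, r6 -> r6=0x8d
body[2] sub  r1, r4, #48 -> r1=0x8c
body[3] sub  r3, r1, r1 -> r3=0x00
body[4] add  r4, r5, #25 -> r4=0x54
body[5] mov  r1, #0x89 -> r1=0x89
body[6] sub  r1, r2, r1 -> r1=0x59
epilogue: pop r6=0x26, sp=0x97
epilogue: pop r3=0x69, sp=0x98
epilogue: pop r1=0xf1, sp=0x99
r3 is callee-saved -> restored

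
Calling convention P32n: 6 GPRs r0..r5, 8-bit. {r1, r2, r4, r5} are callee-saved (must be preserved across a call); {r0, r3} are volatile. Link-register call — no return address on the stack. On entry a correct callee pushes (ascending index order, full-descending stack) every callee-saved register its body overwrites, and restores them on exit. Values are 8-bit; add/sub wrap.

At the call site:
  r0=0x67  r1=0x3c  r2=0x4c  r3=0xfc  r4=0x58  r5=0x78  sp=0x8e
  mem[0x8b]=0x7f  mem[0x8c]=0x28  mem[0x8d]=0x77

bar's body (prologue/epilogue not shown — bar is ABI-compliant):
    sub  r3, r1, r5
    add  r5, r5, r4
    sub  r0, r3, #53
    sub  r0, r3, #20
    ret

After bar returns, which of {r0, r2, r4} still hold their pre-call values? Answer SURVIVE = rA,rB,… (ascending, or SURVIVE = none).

prologue: push r5 → mem[0x8d]=0x78, sp=0x8d
body[0] sub  r3, r1, r5 → r3=0xc4
body[1] add  r5, r5, r4 → r5=0xd0
body[2] sub  r0, r3, #53 → r0=0x8f
body[3] sub  r0, r3, #20 → r0=0xb0
epilogue: pop r5=0x78, sp=0x8e
r0: caller-saved, written=True
r2: callee-saved, written=False
r4: callee-saved, written=False

SURVIVE = r2,r4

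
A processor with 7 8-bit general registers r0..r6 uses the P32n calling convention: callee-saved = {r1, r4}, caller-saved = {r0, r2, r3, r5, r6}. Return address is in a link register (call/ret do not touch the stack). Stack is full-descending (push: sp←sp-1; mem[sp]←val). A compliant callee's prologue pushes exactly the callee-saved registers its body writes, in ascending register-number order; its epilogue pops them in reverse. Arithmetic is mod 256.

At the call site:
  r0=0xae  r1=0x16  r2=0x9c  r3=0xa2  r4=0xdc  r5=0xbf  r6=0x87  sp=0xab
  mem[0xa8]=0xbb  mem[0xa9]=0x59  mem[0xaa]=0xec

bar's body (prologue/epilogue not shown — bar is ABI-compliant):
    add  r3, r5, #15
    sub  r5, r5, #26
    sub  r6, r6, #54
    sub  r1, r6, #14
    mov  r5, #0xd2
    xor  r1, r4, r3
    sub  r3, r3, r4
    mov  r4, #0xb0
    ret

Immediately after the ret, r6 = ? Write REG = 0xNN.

prologue: push r1 -> mem[0xaa]=0x16, sp=0xaa
prologue: push r4 -> mem[0xa9]=0xdc, sp=0xa9
body[0] add  r3, r5, #15 -> r3=0xce
body[1] sub  r5, r5, #26 -> r5=0xa5
body[2] sub  r6, r6, #54 -> r6=0x51
body[3] sub  r1, r6, #14 -> r1=0x43
body[4] mov  r5, #0xd2 -> r5=0xd2
body[5] xor  r1, r4, r3 -> r1=0x12
body[6] sub  r3, r3, r4 -> r3=0xf2
body[7] mov  r4, #0xb0 -> r4=0xb0
epilogue: pop r4=0xdc, sp=0xaa
epilogue: pop r1=0x16, sp=0xab
r6 is caller-saved -> body value

REG = 0x51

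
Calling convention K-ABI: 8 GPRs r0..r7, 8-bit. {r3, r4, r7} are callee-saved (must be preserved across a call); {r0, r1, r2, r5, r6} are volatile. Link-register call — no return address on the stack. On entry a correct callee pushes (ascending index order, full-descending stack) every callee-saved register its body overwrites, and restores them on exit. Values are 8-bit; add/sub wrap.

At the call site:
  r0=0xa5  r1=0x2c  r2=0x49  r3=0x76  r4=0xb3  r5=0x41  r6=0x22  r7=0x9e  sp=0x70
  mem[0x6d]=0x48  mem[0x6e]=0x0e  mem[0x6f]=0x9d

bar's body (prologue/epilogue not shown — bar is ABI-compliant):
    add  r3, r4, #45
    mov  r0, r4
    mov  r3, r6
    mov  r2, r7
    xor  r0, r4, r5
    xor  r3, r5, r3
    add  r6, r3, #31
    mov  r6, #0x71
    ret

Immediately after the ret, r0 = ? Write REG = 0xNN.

prologue: push r3 → mem[0x6f]=0x76, sp=0x6f
body[0] add  r3, r4, #45 → r3=0xe0
body[1] mov  r0, r4 → r0=0xb3
body[2] mov  r3, r6 → r3=0x22
body[3] mov  r2, r7 → r2=0x9e
body[4] xor  r0, r4, r5 → r0=0xf2
body[5] xor  r3, r5, r3 → r3=0x63
body[6] add  r6, r3, #31 → r6=0x82
body[7] mov  r6, #0x71 → r6=0x71
epilogue: pop r3=0x76, sp=0x70
r0 is caller-saved → body value

REG = 0xf2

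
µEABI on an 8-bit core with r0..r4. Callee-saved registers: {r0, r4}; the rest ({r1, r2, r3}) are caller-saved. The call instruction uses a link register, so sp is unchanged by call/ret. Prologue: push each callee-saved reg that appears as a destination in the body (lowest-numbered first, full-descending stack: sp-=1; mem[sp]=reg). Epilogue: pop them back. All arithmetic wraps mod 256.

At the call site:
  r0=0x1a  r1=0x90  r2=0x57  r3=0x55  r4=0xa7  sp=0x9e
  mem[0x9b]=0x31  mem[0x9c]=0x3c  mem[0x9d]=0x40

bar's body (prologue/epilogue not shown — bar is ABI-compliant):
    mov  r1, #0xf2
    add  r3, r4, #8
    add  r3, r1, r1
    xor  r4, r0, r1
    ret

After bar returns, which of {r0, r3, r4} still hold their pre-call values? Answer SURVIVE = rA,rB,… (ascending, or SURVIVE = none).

prologue: push r4 → mem[0x9d]=0xa7, sp=0x9d
body[0] mov  r1, #0xf2 → r1=0xf2
body[1] add  r3, r4, #8 → r3=0xaf
body[2] add  r3, r1, r1 → r3=0xe4
body[3] xor  r4, r0, r1 → r4=0xe8
epilogue: pop r4=0xa7, sp=0x9e
r0: callee-saved, written=False
r3: caller-saved, written=True
r4: callee-saved, written=True

SURVIVE = r0,r4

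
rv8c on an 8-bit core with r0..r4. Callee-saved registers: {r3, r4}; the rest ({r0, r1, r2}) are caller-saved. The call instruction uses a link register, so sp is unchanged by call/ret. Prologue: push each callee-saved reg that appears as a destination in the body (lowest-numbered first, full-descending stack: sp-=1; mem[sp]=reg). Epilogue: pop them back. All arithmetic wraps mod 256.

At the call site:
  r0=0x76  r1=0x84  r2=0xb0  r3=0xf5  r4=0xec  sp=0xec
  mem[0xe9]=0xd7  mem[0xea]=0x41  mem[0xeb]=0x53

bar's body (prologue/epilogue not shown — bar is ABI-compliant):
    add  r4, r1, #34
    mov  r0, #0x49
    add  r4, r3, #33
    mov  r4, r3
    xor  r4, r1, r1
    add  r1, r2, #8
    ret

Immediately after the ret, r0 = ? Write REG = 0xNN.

prologue: push r4 -> mem[0xeb]=0xec, sp=0xeb
body[0] add  r4, r1, #34 -> r4=0xa6
body[1] mov  r0, #0x49 -> r0=0x49
body[2] add  r4, r3, #33 -> r4=0x16
body[3] mov  r4, r3 -> r4=0xf5
body[4] xor  r4, r1, r1 -> r4=0x00
body[5] add  r1, r2, #8 -> r1=0xb8
epilogue: pop r4=0xec, sp=0xec
r0 is caller-saved -> body value

REG = 0x49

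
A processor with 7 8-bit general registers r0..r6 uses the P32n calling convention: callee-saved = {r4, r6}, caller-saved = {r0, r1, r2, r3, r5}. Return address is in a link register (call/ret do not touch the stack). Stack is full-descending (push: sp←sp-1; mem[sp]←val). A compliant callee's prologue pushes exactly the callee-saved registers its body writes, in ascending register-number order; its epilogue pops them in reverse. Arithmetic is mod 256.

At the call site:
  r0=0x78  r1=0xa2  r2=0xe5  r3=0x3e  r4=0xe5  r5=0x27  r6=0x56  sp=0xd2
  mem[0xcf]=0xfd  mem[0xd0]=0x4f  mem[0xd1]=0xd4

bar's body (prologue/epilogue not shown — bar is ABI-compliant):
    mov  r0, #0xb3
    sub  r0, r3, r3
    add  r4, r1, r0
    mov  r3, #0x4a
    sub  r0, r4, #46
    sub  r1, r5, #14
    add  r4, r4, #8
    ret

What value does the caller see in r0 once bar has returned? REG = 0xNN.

REG = 0x74

prologue: push r4 → mem[0xd1]=0xe5, sp=0xd1
body[0] mov  r0, #0xb3 → r0=0xb3
body[1] sub  r0, r3, r3 → r0=0x00
body[2] add  r4, r1, r0 → r4=0xa2
body[3] mov  r3, #0x4a → r3=0x4a
body[4] sub  r0, r4, #46 → r0=0x74
body[5] sub  r1, r5, #14 → r1=0x19
body[6] add  r4, r4, #8 → r4=0xaa
epilogue: pop r4=0xe5, sp=0xd2
r0 is caller-saved → body value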